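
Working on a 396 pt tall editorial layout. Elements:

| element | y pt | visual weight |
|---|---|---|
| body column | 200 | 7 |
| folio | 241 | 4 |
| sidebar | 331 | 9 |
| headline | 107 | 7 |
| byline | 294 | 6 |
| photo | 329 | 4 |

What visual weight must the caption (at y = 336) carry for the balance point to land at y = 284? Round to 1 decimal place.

Known weights sum to 7 + 4 + 9 + 7 + 6 + 4 = 37; their moment is 7·200 + 4·241 + 9·331 + 7·107 + 6·294 + 4·329 = 9172.
Set Σw·y/Σw = 284: (9172 + 336w) = 284·(37 + w).
Rearranging, w·(336 − 284) = 284·37 − 9172 = 1336, so w ≈ 1336/52 = 25.69.

w ≈ 25.7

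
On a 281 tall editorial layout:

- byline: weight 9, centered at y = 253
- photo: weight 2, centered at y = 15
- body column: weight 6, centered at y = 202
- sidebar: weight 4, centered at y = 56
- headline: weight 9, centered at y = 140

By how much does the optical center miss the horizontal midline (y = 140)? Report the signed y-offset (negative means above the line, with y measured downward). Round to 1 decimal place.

Σw = 9 + 2 + 6 + 4 + 9 = 30.
y-moment: 9·253 + 2·15 + 6·202 + 4·56 + 9·140 = 5003; centroid 5003/30 ≈ 166.77.
Against y = 140, that's 166.77 − 140 = 26.77.

≈ 26.8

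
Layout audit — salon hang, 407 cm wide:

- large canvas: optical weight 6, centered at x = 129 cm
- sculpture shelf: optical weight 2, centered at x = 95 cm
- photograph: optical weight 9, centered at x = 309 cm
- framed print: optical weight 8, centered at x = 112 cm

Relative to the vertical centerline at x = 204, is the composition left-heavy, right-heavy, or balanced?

Total weight = 6 + 2 + 9 + 8 = 25.
Σw·x = 6·129 + 2·95 + 9·309 + 8·112 = 4641, so x̄ = 4641/25 ≈ 185.64.
185.6 vs midline 204 → left-heavy.

left-heavy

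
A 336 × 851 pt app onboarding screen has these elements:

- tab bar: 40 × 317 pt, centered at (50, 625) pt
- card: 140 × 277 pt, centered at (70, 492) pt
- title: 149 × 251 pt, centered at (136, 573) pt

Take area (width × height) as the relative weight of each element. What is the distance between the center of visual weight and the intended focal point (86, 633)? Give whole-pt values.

≈ 88 pt

Areas → weights: tab bar 40·317 = 12680, card 140·277 = 38780, title 149·251 = 37399; Σw = 88859.
x-moment: 12680·50 + 38780·70 + 37399·136 = 8434864; centroid 8434864/88859 ≈ 94.92.
y-moment: 12680·625 + 38780·492 + 37399·573 = 48434387; centroid 48434387/88859 ≈ 545.07.
Offset from (86, 633): Δx ≈ 8.92, Δy ≈ -87.93; distance = √(Δx² + Δy²) ≈ 88.38.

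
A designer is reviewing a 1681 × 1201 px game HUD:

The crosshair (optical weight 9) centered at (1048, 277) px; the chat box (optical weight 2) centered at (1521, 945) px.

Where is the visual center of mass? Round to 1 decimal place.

Σw = 9 + 2 = 11.
x: (9·1048 + 2·1521) / 11 = 12474 / 11 ≈ 1134.00
y: (9·277 + 2·945) / 11 = 4383 / 11 ≈ 398.45

(1134.0, 398.5)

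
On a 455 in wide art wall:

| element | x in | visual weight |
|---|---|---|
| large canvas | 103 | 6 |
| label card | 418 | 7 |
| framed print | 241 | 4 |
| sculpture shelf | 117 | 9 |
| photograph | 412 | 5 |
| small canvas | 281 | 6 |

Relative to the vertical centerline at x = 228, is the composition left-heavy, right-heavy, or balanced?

right-heavy

Σw = 6 + 7 + 4 + 9 + 5 + 6 = 37.
x: moment 9307 / weight 37 ≈ 251.54
Since 251.5 is right of 228, the composition reads right-heavy.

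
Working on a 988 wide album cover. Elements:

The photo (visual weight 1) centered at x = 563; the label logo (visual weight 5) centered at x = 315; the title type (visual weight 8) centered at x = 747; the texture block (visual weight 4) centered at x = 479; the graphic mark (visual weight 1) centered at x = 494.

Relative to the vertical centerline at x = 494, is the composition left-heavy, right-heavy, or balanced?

Weights sum to 1 + 5 + 8 + 4 + 1 = 19.
x-moment: 1·563 + 5·315 + 8·747 + 4·479 + 1·494 = 10524; centroid 10524/19 ≈ 553.89.
553.9 vs midline 494 → right-heavy.

right-heavy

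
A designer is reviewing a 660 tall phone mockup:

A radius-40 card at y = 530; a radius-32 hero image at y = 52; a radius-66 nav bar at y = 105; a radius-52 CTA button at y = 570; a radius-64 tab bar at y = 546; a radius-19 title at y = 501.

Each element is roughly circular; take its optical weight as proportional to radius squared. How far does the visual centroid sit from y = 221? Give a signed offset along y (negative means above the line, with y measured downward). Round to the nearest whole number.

≈ 155

Weights ∝ r²: card 40² = 1600, hero image 32² = 1024, nav bar 66² = 4356, CTA button 52² = 2704, tab bar 64² = 4096, title 19² = 361; Σw = 14141.
Σw·y = 5317185; ȳ = 5317185/14141 ≈ 376.01.
Difference: 376.01 − 221 ≈ 155.01.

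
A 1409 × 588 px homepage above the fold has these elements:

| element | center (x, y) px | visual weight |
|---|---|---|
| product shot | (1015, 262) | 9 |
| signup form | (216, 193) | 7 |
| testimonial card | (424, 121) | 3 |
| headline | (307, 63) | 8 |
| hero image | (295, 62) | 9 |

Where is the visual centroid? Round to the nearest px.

(473, 143)

Σw = 9 + 7 + 3 + 8 + 9 = 36.
Σw·x = 9·1015 + 7·216 + 3·424 + 8·307 + 9·295 = 17030, so x̄ = 17030/36 ≈ 473.06.
Σw·y = 9·262 + 7·193 + 3·121 + 8·63 + 9·62 = 5134, so ȳ = 5134/36 ≈ 142.61.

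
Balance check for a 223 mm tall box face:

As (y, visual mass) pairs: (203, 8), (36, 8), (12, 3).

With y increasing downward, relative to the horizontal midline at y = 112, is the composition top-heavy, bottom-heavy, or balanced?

Weights sum to 8 + 8 + 3 = 19.
y: (8·203 + 8·36 + 3·12) / 19 = 1948 / 19 ≈ 102.53
102.5 lies above (smaller y than) the midline 112, so the layout is top-heavy.

top-heavy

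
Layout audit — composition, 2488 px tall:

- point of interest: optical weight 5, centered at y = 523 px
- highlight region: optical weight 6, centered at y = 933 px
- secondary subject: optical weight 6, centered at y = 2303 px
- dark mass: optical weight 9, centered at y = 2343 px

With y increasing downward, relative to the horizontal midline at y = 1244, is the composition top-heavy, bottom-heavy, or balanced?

bottom-heavy

Total weight = 5 + 6 + 6 + 9 = 26.
Σw·y = 5·523 + 6·933 + 6·2303 + 9·2343 = 43118, so ȳ = 43118/26 ≈ 1658.38.
Since 1658.4 is below (larger y than) 1244, the composition reads bottom-heavy.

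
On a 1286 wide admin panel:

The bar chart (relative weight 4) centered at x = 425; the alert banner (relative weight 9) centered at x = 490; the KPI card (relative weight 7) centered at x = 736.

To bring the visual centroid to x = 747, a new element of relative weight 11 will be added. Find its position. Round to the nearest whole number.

With the new element, Σw becomes 4 + 9 + 7 + 11 = 31.
x: need Σw·x = 31·747 = 23157. Existing = 4·425 + 9·490 + 7·736 = 11262. Remainder 11895 / 11 ≈ 1081.36.

x ≈ 1081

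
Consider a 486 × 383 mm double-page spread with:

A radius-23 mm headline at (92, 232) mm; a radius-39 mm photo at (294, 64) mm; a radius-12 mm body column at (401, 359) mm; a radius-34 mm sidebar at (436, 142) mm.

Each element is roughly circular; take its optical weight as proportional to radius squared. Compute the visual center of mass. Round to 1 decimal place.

(315.7, 130.1)

r² weights: headline 23² = 529, photo 39² = 1521, body column 12² = 144, sidebar 34² = 1156. Total = 3350.
x-moment: 529·92 + 1521·294 + 144·401 + 1156·436 = 1057602; centroid 1057602/3350 ≈ 315.70.
y-moment: 529·232 + 1521·64 + 144·359 + 1156·142 = 435920; centroid 435920/3350 ≈ 130.13.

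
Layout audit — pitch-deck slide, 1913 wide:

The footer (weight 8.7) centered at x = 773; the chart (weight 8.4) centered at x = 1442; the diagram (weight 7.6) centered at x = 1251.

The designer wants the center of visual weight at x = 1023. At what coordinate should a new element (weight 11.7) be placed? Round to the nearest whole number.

After adding the new element, total weight = 8.7 + 8.4 + 7.6 + 11.7 = 36.4.
x: target moment 36.4×1023 = 37237.2; current 8.7·773 + 8.4·1442 + 7.6·1251 = 28345.5; the new element supplies 8891.7, so x = 8891.7/11.7 ≈ 759.97.

x ≈ 760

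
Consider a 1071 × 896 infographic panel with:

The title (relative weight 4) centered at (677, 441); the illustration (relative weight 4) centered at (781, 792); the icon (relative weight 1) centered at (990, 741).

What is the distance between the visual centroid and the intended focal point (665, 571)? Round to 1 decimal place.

Σw = 4 + 4 + 1 = 9.
x: (4·677 + 4·781 + 1·990) / 9 = 6822 / 9 ≈ 758.00
y: (4·441 + 4·792 + 1·741) / 9 = 5673 / 9 ≈ 630.33
From (665, 571): dx = 93.00, dy = 59.33, so the distance is √(dx²+dy²) ≈ 110.32.

≈ 110.3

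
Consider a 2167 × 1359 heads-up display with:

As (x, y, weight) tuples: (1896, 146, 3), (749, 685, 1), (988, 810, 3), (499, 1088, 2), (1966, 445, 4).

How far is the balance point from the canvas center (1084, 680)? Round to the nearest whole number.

Σw = 3 + 1 + 3 + 2 + 4 = 13.
x: (3·1896 + 1·749 + 3·988 + 2·499 + 4·1966) / 13 = 18263 / 13 ≈ 1404.85
y: (3·146 + 1·685 + 3·810 + 2·1088 + 4·445) / 13 = 7509 / 13 ≈ 577.62
From (1084, 680): dx = 320.85, dy = -102.38, so the distance is √(dx²+dy²) ≈ 336.79.

≈ 337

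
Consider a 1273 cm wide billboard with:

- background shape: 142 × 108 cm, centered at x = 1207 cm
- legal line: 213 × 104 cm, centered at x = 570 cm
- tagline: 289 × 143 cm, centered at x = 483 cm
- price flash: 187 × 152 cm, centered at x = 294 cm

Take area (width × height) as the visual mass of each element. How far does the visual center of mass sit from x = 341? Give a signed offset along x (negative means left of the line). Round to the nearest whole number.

Taking area as weight: background shape 142·108 = 15336, legal line 213·104 = 22152, tagline 289·143 = 41327, price flash 187·152 = 28424. Sum 107239.
Σw·x = 15336·1207 + 22152·570 + 41327·483 + 28424·294 = 59454789, so x̄ = 59454789/107239 ≈ 554.41.
Difference: 554.41 − 341 ≈ 213.41.

≈ 213 cm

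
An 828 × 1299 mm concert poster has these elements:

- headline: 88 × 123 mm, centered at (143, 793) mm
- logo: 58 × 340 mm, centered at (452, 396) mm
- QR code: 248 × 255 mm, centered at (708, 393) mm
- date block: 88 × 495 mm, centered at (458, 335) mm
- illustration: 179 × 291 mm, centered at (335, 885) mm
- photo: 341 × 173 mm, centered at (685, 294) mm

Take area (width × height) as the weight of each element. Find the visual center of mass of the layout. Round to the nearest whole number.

(536, 480)

Areas → weights: headline 88·123 = 10824, logo 58·340 = 19720, QR code 248·255 = 63240, date block 88·495 = 43560, illustration 179·291 = 52089, photo 341·173 = 58993; Σw = 248426.
Σw·x = 133045692; x̄ = 133045692/248426 ≈ 535.55.
Σw·y = 119281179; ȳ = 119281179/248426 ≈ 480.15.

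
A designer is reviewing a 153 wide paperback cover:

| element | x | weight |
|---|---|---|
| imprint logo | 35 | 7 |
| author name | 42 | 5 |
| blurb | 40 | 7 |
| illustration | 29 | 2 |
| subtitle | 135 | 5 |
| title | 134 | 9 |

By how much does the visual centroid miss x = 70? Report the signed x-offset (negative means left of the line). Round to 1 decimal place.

Σw = 7 + 5 + 7 + 2 + 5 + 9 = 35.
Σw·x = 2674; x̄ = 2674/35 ≈ 76.40.
Offset from x = 70: 76.40 − 70 ≈ 6.40.

≈ 6.4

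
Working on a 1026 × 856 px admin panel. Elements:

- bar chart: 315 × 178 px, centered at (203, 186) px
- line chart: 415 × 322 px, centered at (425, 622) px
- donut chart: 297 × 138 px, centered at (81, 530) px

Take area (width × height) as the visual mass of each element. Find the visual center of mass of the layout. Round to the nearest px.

Taking area as weight: bar chart 315·178 = 56070, line chart 415·322 = 133630, donut chart 297·138 = 40986. Sum 230686.
x-moment: 56070·203 + 133630·425 + 40986·81 = 71494826; centroid 71494826/230686 ≈ 309.92.
y-moment: 56070·186 + 133630·622 + 40986·530 = 115269460; centroid 115269460/230686 ≈ 499.68.

(310, 500)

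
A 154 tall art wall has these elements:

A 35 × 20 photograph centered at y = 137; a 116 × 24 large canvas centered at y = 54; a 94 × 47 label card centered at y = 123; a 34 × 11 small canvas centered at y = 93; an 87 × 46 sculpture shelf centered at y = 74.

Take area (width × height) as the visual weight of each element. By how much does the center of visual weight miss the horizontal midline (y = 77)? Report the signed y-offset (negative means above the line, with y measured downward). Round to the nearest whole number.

Areas: photograph 35·20 = 700, large canvas 116·24 = 2784, label card 94·47 = 4418, small canvas 34·11 = 374, sculpture shelf 87·46 = 4002. Total weight = 12278.
y: (700·137 + 2784·54 + 4418·123 + 374·93 + 4002·74) / 12278 = 1120580 / 12278 ≈ 91.27
Against y = 77, that's 91.27 − 77 = 14.27.

≈ 14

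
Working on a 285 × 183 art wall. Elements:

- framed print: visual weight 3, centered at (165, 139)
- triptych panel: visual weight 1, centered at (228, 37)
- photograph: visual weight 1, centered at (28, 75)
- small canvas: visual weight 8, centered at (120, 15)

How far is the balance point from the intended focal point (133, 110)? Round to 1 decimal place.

Σw = 3 + 1 + 1 + 8 = 13.
x-moment: 3·165 + 1·228 + 1·28 + 8·120 = 1711; centroid 1711/13 ≈ 131.62.
y-moment: 3·139 + 1·37 + 1·75 + 8·15 = 649; centroid 649/13 ≈ 49.92.
Offset from (133, 110): Δx ≈ -1.38, Δy ≈ -60.08; distance = √(Δx² + Δy²) ≈ 60.09.

≈ 60.1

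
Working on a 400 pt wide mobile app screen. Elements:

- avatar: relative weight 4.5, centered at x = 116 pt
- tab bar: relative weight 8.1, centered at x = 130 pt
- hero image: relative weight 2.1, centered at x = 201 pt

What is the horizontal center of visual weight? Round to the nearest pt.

Σw = 4.5 + 8.1 + 2.1 = 14.7.
Σw·x = 4.5·116 + 8.1·130 + 2.1·201 = 1997.1, so x̄ = 1997.1/14.7 ≈ 135.86.

x ≈ 136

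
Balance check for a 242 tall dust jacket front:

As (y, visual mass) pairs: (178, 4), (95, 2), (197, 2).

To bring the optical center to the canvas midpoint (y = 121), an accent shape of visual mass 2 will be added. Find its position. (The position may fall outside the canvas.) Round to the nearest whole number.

New total weight: (4 + 2 + 2) + 2 = 10.
y: need Σw·y = 10·121 = 1210. Existing = 4·178 + 2·95 + 2·197 = 1296. Remainder -86 / 2 ≈ -43.00.

y ≈ -43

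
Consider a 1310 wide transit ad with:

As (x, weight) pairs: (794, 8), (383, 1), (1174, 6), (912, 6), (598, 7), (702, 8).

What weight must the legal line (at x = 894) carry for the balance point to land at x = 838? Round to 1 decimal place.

w ≈ 19.9

Known weights sum to 8 + 1 + 6 + 6 + 7 + 8 = 36; their moment is 8·794 + 1·383 + 6·1174 + 6·912 + 7·598 + 8·702 = 29053.
For the centroid to hit 838: (29053 + w·894) / (36 + w) = 838.
Rearranging, w·(894 − 838) = 838·36 − 29053 = 1115, so w ≈ 1115/56 = 19.91.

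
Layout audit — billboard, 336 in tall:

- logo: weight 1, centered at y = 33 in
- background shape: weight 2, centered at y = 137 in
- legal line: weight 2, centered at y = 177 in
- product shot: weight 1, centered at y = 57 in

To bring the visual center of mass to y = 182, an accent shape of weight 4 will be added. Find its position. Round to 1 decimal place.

New total weight: (1 + 2 + 2 + 1) + 4 = 10.
y: target moment 10×182 = 1820; current 1·33 + 2·137 + 2·177 + 1·57 = 718; the accent shape supplies 1102, so y = 1102/4 ≈ 275.50.

y ≈ 275.5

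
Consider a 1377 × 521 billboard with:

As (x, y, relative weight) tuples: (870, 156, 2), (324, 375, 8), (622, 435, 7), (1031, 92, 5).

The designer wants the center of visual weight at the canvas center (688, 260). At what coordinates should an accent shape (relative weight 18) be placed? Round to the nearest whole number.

(760, 199)

New total weight: (2 + 8 + 7 + 5) + 18 = 40.
x: target moment 40×688 = 27520; current 2·870 + 8·324 + 7·622 + 5·1031 = 13841; the accent shape supplies 13679, so x = 13679/18 ≈ 759.94.
y: target moment 40×260 = 10400; current 2·156 + 8·375 + 7·435 + 5·92 = 6817; the accent shape supplies 3583, so y = 3583/18 ≈ 199.06.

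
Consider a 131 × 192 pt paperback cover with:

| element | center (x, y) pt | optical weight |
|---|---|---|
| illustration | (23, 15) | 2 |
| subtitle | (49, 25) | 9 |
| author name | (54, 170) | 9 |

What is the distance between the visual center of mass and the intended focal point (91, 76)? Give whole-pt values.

≈ 44 pt

Total weight = 2 + 9 + 9 = 20.
Σw·x = 2·23 + 9·49 + 9·54 = 973, so x̄ = 973/20 ≈ 48.65.
Σw·y = 2·15 + 9·25 + 9·170 = 1785, so ȳ = 1785/20 ≈ 89.25.
Offset from (91, 76): Δx ≈ -42.35, Δy ≈ 13.25; distance = √(Δx² + Δy²) ≈ 44.37.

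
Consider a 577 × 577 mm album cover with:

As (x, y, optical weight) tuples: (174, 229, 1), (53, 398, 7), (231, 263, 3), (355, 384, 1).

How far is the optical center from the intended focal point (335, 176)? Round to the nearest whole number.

Weights sum to 1 + 7 + 3 + 1 = 12.
Σw·x = 1·174 + 7·53 + 3·231 + 1·355 = 1593, so x̄ = 1593/12 ≈ 132.75.
Σw·y = 1·229 + 7·398 + 3·263 + 1·384 = 4188, so ȳ = 4188/12 ≈ 349.00.
From (335, 176): dx = -202.25, dy = 173.00, so the distance is √(dx²+dy²) ≈ 266.15.

≈ 266 mm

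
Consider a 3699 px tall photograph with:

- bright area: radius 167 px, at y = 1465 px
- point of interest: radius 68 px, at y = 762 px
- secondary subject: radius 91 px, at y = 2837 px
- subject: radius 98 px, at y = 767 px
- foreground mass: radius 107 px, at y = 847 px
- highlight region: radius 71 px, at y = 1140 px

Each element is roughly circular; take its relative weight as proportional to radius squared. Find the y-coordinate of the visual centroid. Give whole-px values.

r² weights: bright area 167² = 27889, point of interest 68² = 4624, secondary subject 91² = 8281, subject 98² = 9604, foreground mass 107² = 11449, highlight region 71² = 5041. Total = 66888.
Σw·y = 27889·1465 + 4624·762 + 8281·2837 + 9604·767 + 11449·847 + 5041·1140 = 90684381, so ȳ = 90684381/66888 ≈ 1355.76.

y ≈ 1356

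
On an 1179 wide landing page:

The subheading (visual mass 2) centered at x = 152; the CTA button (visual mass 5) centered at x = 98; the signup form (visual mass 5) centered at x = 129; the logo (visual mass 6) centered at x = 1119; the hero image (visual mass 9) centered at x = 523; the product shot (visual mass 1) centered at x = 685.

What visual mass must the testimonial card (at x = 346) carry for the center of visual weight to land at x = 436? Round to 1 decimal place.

w ≈ 14.9

Existing Σw = 28 (2 + 5 + 5 + 6 + 9 + 1); existing moment 2·152 + 5·98 + 5·129 + 6·1119 + 9·523 + 1·685 = 13545.
Set Σw·x/Σw = 436: (13545 + 346w) = 436·(28 + w).
Rearranging, w·(346 − 436) = 436·28 − 13545 = -1337, so w ≈ -1337/-90 = 14.86.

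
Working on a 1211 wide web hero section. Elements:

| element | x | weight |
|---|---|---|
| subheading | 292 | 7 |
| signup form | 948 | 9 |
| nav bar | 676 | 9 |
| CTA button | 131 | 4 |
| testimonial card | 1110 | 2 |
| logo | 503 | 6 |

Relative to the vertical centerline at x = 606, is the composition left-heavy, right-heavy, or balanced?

Total weight = 7 + 9 + 9 + 4 + 2 + 6 = 37.
x: (7·292 + 9·948 + 9·676 + 4·131 + 2·1110 + 6·503) / 37 = 22422 / 37 ≈ 606.00
That equals the midline 606 — balanced.

balanced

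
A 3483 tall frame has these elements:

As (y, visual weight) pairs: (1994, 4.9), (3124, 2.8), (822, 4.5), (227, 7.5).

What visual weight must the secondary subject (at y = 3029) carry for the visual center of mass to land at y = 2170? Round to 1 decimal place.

w ≈ 21.9

Existing Σw = 19.7 (4.9 + 2.8 + 4.5 + 7.5); existing moment 4.9·1994 + 2.8·3124 + 4.5·822 + 7.5·227 = 23919.3.
Set Σw·y/Σw = 2170: (23919.3 + 3029w) = 2170·(19.7 + w).
Solving: w = (2170·19.7 − 23919.3) / (3029 − 2170) = 18829.7 / 859 ≈ 21.92.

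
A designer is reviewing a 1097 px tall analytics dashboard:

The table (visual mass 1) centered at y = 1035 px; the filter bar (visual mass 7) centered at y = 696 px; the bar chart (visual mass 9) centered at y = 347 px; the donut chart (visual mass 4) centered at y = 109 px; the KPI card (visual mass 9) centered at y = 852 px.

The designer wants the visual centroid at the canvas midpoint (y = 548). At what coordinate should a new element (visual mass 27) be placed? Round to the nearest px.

After adding the new element, total weight = 1 + 7 + 9 + 4 + 9 + 27 = 57.
y: need Σw·y = 57·548 = 31236. Existing = 1·1035 + 7·696 + 9·347 + 4·109 + 9·852 = 17134. Remainder 14102 / 27 ≈ 522.30.

y ≈ 522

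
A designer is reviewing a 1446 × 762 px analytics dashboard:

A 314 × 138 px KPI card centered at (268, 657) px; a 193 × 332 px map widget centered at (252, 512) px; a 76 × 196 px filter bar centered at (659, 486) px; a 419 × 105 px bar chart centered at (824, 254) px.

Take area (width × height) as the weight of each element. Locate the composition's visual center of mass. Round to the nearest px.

(444, 479)

Taking area as weight: KPI card 314·138 = 43332, map widget 193·332 = 64076, filter bar 76·196 = 14896, bar chart 419·105 = 43995. Sum 166299.
x: (43332·268 + 64076·252 + 14896·659 + 43995·824) / 166299 = 73828472 / 166299 ≈ 443.95
y: (43332·657 + 64076·512 + 14896·486 + 43995·254) / 166299 = 79690222 / 166299 ≈ 479.20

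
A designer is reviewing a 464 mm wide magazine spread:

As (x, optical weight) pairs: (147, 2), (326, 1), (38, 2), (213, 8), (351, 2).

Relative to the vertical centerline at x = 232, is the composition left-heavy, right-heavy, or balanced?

Weights sum to 2 + 1 + 2 + 8 + 2 = 15.
Σw·x = 2·147 + 1·326 + 2·38 + 8·213 + 2·351 = 3102, so x̄ = 3102/15 ≈ 206.80.
Since 206.8 is left of 232, the composition reads left-heavy.

left-heavy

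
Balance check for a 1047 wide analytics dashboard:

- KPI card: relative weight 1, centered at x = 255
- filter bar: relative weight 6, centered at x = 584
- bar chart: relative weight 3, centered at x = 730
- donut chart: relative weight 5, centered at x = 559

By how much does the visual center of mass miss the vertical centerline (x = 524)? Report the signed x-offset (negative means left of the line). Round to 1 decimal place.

≈ 58.9

Total weight = 1 + 6 + 3 + 5 = 15.
x: (1·255 + 6·584 + 3·730 + 5·559) / 15 = 8744 / 15 ≈ 582.93
Against x = 524, that's 582.93 − 524 = 58.93.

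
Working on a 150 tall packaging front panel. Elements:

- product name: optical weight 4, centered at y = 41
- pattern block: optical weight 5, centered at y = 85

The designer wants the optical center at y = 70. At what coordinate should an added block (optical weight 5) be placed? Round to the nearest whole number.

With the added block, Σw becomes 4 + 5 + 5 = 14.
y: need Σw·y = 14·70 = 980. Existing = 4·41 + 5·85 = 589. Remainder 391 / 5 ≈ 78.20.

y ≈ 78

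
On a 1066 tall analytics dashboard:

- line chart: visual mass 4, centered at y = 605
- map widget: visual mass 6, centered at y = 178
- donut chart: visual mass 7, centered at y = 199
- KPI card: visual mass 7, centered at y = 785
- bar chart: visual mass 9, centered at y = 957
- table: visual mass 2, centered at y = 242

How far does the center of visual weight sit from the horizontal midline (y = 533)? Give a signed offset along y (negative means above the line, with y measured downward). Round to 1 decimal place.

≈ 23.4

Σw = 4 + 6 + 7 + 7 + 9 + 2 = 35.
Σw·y = 19473; ȳ = 19473/35 ≈ 556.37.
Difference: 556.37 − 533 ≈ 23.37.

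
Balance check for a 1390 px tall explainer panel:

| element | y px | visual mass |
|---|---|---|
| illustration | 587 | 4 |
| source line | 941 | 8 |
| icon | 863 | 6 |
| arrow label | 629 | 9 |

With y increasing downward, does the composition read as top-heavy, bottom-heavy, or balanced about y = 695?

bottom-heavy

Σw = 4 + 8 + 6 + 9 = 27.
y-moment: 4·587 + 8·941 + 6·863 + 9·629 = 20715; centroid 20715/27 ≈ 767.22.
767.2 lies below (larger y than) the midline 695, so the layout is bottom-heavy.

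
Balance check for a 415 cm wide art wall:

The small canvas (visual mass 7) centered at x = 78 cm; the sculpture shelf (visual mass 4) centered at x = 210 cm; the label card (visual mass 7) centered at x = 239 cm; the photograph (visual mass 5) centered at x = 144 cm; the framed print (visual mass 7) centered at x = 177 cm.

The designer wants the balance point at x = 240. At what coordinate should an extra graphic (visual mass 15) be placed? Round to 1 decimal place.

x ≈ 385.5

With the extra graphic, Σw becomes 7 + 4 + 7 + 5 + 7 + 15 = 45.
x: target moment 45×240 = 10800; current 7·78 + 4·210 + 7·239 + 5·144 + 7·177 = 5018; the extra graphic supplies 5782, so x = 5782/15 ≈ 385.47.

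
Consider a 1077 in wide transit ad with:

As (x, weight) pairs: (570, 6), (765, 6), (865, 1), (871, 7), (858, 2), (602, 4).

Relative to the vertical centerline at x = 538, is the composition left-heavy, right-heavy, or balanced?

right-heavy

Total weight = 6 + 6 + 1 + 7 + 2 + 4 = 26.
x-moment: 6·570 + 6·765 + 1·865 + 7·871 + 2·858 + 4·602 = 19096; centroid 19096/26 ≈ 734.46.
Since 734.5 is right of 538, the composition reads right-heavy.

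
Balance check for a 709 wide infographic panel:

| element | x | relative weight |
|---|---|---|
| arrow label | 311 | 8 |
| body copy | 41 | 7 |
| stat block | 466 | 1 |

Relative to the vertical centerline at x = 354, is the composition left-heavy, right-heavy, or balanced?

left-heavy

Σw = 8 + 7 + 1 = 16.
x-moment: 8·311 + 7·41 + 1·466 = 3241; centroid 3241/16 ≈ 202.56.
Since 202.6 is left of 354, the composition reads left-heavy.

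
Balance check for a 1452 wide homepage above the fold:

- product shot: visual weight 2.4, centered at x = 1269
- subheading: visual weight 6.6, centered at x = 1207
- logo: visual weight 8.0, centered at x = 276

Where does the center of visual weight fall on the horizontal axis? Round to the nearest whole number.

Σw = 2.4 + 6.6 + 8.0 = 17.0.
x-moment: 2.4·1269 + 6.6·1207 + 8.0·276 = 13219.8; centroid 13219.8/17.0 ≈ 777.64.

x ≈ 778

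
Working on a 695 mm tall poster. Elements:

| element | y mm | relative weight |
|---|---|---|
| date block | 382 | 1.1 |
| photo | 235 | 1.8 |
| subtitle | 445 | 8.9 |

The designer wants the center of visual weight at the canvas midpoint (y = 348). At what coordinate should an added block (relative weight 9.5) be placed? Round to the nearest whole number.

y ≈ 275

With the added block, Σw becomes 1.1 + 1.8 + 8.9 + 9.5 = 21.3.
y: target moment 21.3×348 = 7412.4; current 1.1·382 + 1.8·235 + 8.9·445 = 4803.7; the added block supplies 2608.7, so y = 2608.7/9.5 ≈ 274.60.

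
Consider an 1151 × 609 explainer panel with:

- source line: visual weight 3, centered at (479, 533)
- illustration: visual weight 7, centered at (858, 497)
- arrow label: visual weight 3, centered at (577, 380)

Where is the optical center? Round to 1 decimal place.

(705.7, 478.3)

Σw = 3 + 7 + 3 = 13.
Σw·x = 3·479 + 7·858 + 3·577 = 9174, so x̄ = 9174/13 ≈ 705.69.
Σw·y = 3·533 + 7·497 + 3·380 = 6218, so ȳ = 6218/13 ≈ 478.31.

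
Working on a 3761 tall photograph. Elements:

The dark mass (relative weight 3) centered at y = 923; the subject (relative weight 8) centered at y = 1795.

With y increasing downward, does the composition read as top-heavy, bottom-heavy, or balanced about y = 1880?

Weights sum to 3 + 8 = 11.
y-moment: 3·923 + 8·1795 = 17129; centroid 17129/11 ≈ 1557.18.
1557.2 lies above (smaller y than) the midline 1880, so the layout is top-heavy.

top-heavy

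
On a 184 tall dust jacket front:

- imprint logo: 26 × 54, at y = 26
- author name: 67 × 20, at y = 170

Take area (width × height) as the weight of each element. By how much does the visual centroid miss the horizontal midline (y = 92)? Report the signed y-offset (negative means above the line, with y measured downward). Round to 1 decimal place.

Taking area as weight: imprint logo 26·54 = 1404, author name 67·20 = 1340. Sum 2744.
Σw·y = 1404·26 + 1340·170 = 264304, so ȳ = 264304/2744 ≈ 96.32.
Against y = 92, that's 96.32 − 92 = 4.32.

≈ 4.3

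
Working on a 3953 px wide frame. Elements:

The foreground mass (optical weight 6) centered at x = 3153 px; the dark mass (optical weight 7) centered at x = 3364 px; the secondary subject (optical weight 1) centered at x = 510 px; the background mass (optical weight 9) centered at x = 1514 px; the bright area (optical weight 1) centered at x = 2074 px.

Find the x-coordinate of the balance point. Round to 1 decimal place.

x ≈ 2444.8

Σw = 6 + 7 + 1 + 9 + 1 = 24.
Σw·x = 6·3153 + 7·3364 + 1·510 + 9·1514 + 1·2074 = 58676, so x̄ = 58676/24 ≈ 2444.83.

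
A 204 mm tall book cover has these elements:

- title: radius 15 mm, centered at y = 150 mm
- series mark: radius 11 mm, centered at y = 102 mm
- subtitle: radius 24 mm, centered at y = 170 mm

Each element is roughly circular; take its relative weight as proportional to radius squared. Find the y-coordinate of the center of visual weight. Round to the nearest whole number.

y ≈ 156

Weights ∝ r²: title 15² = 225, series mark 11² = 121, subtitle 24² = 576; Σw = 922.
y-moment: 225·150 + 121·102 + 576·170 = 144012; centroid 144012/922 ≈ 156.20.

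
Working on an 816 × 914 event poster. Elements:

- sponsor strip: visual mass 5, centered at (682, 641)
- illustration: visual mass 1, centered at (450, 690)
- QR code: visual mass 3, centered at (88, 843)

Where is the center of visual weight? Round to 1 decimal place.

(458.2, 713.8)

Weights sum to 5 + 1 + 3 = 9.
Σw·x = 5·682 + 1·450 + 3·88 = 4124, so x̄ = 4124/9 ≈ 458.22.
Σw·y = 5·641 + 1·690 + 3·843 = 6424, so ȳ = 6424/9 ≈ 713.78.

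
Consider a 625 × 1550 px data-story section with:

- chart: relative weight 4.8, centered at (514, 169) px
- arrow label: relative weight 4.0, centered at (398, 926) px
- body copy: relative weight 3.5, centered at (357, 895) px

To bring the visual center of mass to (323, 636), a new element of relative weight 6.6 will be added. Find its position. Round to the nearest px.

After adding the new element, total weight = 4.8 + 4.0 + 3.5 + 6.6 = 18.9.
x: need Σw·x = 18.9·323 = 6104.7. Existing = 4.8·514 + 4.0·398 + 3.5·357 = 5308.7. Remainder 796.0 / 6.6 ≈ 120.61.
y: need Σw·y = 18.9·636 = 12020.4. Existing = 4.8·169 + 4.0·926 + 3.5·895 = 7647.7. Remainder 4372.7 / 6.6 ≈ 662.53.

(121, 663)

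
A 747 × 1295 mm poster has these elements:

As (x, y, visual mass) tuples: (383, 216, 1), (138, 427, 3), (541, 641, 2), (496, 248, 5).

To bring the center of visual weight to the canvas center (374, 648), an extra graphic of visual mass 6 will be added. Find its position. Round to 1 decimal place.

After adding the extra graphic, total weight = 1 + 3 + 2 + 5 + 6 = 17.
x: target moment 17×374 = 6358; current 1·383 + 3·138 + 2·541 + 5·496 = 4359; the extra graphic supplies 1999, so x = 1999/6 ≈ 333.17.
y: target moment 17×648 = 11016; current 1·216 + 3·427 + 2·641 + 5·248 = 4019; the extra graphic supplies 6997, so y = 6997/6 ≈ 1166.17.

(333.2, 1166.2)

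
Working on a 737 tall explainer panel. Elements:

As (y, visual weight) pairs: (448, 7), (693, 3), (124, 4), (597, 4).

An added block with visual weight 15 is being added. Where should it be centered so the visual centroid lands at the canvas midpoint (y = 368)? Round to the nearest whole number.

y ≈ 270

With the added block, Σw becomes 7 + 3 + 4 + 4 + 15 = 33.
Along y: (8099 + 15·y) / 33 = 368 (existing moment 7·448 + 3·693 + 4·124 + 4·597 = 8099) ⇒ y = (12144 − 8099) / 15 ≈ 269.67.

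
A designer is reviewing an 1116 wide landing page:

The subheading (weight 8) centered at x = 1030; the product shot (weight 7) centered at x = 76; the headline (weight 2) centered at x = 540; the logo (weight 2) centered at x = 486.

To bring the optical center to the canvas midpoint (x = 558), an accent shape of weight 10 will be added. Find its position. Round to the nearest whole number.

x ≈ 536

New total weight: (8 + 7 + 2 + 2) + 10 = 29.
x: need Σw·x = 29·558 = 16182. Existing = 8·1030 + 7·76 + 2·540 + 2·486 = 10824. Remainder 5358 / 10 ≈ 535.80.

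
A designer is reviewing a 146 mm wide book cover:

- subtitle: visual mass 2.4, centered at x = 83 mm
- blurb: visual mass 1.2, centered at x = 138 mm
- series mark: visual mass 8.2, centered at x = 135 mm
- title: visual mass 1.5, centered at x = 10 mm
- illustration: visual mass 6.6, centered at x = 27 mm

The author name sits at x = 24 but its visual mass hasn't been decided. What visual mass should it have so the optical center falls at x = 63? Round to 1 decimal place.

Known weights sum to 2.4 + 1.2 + 8.2 + 1.5 + 6.6 = 19.9; their moment is 2.4·83 + 1.2·138 + 8.2·135 + 1.5·10 + 6.6·27 = 1665.0.
Set Σw·x/Σw = 63: (1665.0 + 24w) = 63·(19.9 + w).
Rearranging, w·(24 − 63) = 63·19.9 − 1665.0 = -411.3, so w ≈ -411.3/-39 = 10.55.

w ≈ 10.5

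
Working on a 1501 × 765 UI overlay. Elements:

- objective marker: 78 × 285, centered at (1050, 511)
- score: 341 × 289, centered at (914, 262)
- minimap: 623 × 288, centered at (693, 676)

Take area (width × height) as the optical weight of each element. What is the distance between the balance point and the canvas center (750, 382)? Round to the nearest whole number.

≈ 152

Areas → weights: objective marker 78·285 = 22230, score 341·289 = 98549, minimap 623·288 = 179424; Σw = 300203.
x-moment: 22230·1050 + 98549·914 + 179424·693 = 237756118; centroid 237756118/300203 ≈ 791.98.
y-moment: 22230·511 + 98549·262 + 179424·676 = 158469992; centroid 158469992/300203 ≈ 527.88.
From (750, 382): dx = 41.98, dy = 145.88, so the distance is √(dx²+dy²) ≈ 151.80.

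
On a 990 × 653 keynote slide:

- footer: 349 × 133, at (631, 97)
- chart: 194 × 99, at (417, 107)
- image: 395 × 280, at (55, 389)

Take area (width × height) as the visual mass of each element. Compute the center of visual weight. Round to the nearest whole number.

(246, 281)

Areas → weights: footer 349·133 = 46417, chart 194·99 = 19206, image 395·280 = 110600; Σw = 176223.
x-moment: 46417·631 + 19206·417 + 110600·55 = 43381029; centroid 43381029/176223 ≈ 246.17.
y-moment: 46417·97 + 19206·107 + 110600·389 = 49580891; centroid 49580891/176223 ≈ 281.35.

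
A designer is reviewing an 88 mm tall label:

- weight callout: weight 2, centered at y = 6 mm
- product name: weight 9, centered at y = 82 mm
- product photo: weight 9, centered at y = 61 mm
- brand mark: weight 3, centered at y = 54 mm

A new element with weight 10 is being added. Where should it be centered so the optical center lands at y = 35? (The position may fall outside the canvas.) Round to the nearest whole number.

With the new element, Σw becomes 2 + 9 + 9 + 3 + 10 = 33.
y: need Σw·y = 33·35 = 1155. Existing = 2·6 + 9·82 + 9·61 + 3·54 = 1461. Remainder -306 / 10 ≈ -30.60.

y ≈ -31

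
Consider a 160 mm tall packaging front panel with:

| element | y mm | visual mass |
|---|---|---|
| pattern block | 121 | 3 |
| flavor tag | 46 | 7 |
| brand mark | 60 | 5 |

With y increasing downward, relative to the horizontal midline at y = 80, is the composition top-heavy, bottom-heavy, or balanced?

Total weight = 3 + 7 + 5 = 15.
Σw·y = 3·121 + 7·46 + 5·60 = 985, so ȳ = 985/15 ≈ 65.67.
65.7 vs midline 80 → top-heavy.

top-heavy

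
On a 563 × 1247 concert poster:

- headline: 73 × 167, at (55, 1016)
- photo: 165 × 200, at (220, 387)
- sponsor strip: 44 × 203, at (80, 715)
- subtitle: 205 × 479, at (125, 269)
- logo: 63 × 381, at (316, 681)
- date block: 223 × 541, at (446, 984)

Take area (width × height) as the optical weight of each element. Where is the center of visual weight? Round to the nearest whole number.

Areas: headline 73·167 = 12191, photo 165·200 = 33000, sponsor strip 44·203 = 8932, subtitle 205·479 = 98195, logo 63·381 = 24003, date block 223·541 = 120643. Total weight = 296964.
x-moment: 12191·55 + 33000·220 + 8932·80 + 98195·125 + 24003·316 + 120643·446 = 82311166; centroid 82311166/296964 ≈ 277.18.
y-moment: 12191·1016 + 33000·387 + 8932·715 + 98195·269 + 24003·681 + 120643·984 = 193016646; centroid 193016646/296964 ≈ 649.97.

(277, 650)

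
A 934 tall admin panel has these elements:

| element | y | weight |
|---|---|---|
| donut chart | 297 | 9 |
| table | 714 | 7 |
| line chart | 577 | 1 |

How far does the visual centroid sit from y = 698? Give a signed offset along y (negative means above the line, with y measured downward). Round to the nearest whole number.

≈ -213

Σw = 9 + 7 + 1 = 17.
y-moment: 9·297 + 7·714 + 1·577 = 8248; centroid 8248/17 ≈ 485.18.
Against y = 698, that's 485.18 − 698 = -212.82.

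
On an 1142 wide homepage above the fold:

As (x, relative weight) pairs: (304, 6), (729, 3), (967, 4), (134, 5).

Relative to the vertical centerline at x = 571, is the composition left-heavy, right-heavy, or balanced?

left-heavy

Weights sum to 6 + 3 + 4 + 5 = 18.
x: (6·304 + 3·729 + 4·967 + 5·134) / 18 = 8549 / 18 ≈ 474.94
474.9 lies left of the midline 571, so the layout is left-heavy.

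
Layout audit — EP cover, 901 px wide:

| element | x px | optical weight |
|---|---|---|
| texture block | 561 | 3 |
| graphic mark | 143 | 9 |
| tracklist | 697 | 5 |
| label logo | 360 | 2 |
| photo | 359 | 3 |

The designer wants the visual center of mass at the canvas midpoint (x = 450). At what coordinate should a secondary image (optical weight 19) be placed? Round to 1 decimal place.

After adding the secondary image, total weight = 3 + 9 + 5 + 2 + 3 + 19 = 41.
Along x: (8252 + 19·x) / 41 = 450 (existing moment 3·561 + 9·143 + 5·697 + 2·360 + 3·359 = 8252) ⇒ x = (18450 − 8252) / 19 ≈ 536.74.

x ≈ 536.7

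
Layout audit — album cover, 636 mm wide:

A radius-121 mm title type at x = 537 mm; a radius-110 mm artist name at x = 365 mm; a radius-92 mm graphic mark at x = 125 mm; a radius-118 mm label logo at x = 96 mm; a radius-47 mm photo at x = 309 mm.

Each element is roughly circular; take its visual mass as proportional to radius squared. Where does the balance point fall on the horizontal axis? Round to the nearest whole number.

Weights ∝ r²: title type 121² = 14641, artist name 110² = 12100, graphic mark 92² = 8464, label logo 118² = 13924, photo 47² = 2209; Σw = 51338.
x: (14641·537 + 12100·365 + 8464·125 + 13924·96 + 2209·309) / 51338 = 15356002 / 51338 ≈ 299.12

x ≈ 299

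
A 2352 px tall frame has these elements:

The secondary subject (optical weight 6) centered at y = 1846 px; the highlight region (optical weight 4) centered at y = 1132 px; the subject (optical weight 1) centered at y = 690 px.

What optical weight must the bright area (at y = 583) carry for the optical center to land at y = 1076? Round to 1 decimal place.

Fixed elements: Σw = 6 + 4 + 1 = 11, Σw·y = 6·1846 + 4·1132 + 1·690 = 16294.
For the centroid to hit 1076: (16294 + w·583) / (11 + w) = 1076.
Solving: w = (1076·11 − 16294) / (583 − 1076) = -4458 / -493 ≈ 9.04.

w ≈ 9.0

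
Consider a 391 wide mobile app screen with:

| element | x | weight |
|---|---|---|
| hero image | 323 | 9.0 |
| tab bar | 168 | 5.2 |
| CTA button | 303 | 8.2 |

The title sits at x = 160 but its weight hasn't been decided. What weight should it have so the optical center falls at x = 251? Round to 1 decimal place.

w ≈ 7.1

Known weights sum to 9.0 + 5.2 + 8.2 = 22.4; their moment is 9.0·323 + 5.2·168 + 8.2·303 = 6265.2.
Set Σw·x/Σw = 251: (6265.2 + 160w) = 251·(22.4 + w).
So w = (251·22.4 − 6265.2)/(160 − 251) = -642.8/-91 ≈ 7.06.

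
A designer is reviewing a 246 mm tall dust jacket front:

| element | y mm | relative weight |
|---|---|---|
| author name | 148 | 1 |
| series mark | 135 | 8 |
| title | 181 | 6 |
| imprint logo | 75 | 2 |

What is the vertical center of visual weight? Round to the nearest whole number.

Σw = 1 + 8 + 6 + 2 = 17.
Σw·y = 1·148 + 8·135 + 6·181 + 2·75 = 2464, so ȳ = 2464/17 ≈ 144.94.

y ≈ 145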